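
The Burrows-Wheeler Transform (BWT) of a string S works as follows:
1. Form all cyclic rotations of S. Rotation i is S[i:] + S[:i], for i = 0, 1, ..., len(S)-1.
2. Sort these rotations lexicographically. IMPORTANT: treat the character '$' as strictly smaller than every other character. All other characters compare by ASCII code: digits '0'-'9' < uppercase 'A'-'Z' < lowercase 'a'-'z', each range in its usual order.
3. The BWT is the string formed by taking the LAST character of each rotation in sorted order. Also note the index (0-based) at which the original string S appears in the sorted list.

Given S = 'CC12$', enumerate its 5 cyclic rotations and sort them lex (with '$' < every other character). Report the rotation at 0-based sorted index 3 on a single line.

Answer: C12$C

Derivation:
All 5 rotations (rotation i = S[i:]+S[:i]):
  rot[0] = CC12$
  rot[1] = C12$C
  rot[2] = 12$CC
  rot[3] = 2$CC1
  rot[4] = $CC12
Sorted (with $ < everything):
  sorted[0] = $CC12
  sorted[1] = 12$CC
  sorted[2] = 2$CC1
  sorted[3] = C12$C
  sorted[4] = CC12$
sorted[3] = C12$C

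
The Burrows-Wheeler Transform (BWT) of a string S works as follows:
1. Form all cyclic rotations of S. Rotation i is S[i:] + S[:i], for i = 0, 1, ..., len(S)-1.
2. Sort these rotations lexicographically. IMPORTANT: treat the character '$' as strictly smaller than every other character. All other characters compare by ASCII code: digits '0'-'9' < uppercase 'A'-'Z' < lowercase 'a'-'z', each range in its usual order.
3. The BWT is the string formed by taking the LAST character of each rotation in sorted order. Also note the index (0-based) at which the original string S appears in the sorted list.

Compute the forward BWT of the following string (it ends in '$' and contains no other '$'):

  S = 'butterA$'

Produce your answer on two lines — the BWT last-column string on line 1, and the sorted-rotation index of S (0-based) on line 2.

All 8 rotations (rotation i = S[i:]+S[:i]):
  rot[0] = butterA$
  rot[1] = utterA$b
  rot[2] = tterA$bu
  rot[3] = terA$but
  rot[4] = erA$butt
  rot[5] = rA$butte
  rot[6] = A$butter
  rot[7] = $butterA
Sorted (with $ < everything):
  sorted[0] = $butterA  (last char: 'A')
  sorted[1] = A$butter  (last char: 'r')
  sorted[2] = butterA$  (last char: '$')
  sorted[3] = erA$butt  (last char: 't')
  sorted[4] = rA$butte  (last char: 'e')
  sorted[5] = terA$but  (last char: 't')
  sorted[6] = tterA$bu  (last char: 'u')
  sorted[7] = utterA$b  (last char: 'b')
Last column: Ar$tetub
Original string S is at sorted index 2

Answer: Ar$tetub
2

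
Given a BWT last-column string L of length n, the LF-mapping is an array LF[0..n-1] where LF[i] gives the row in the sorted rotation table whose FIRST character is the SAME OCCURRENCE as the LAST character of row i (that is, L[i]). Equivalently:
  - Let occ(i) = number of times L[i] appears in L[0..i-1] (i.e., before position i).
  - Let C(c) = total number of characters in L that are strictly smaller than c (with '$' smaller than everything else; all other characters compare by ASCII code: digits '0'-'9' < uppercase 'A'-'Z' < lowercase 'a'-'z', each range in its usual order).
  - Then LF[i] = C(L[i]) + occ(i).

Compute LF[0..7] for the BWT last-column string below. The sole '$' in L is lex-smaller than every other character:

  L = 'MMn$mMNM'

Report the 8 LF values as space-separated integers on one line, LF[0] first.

Char counts: '$':1, 'M':4, 'N':1, 'm':1, 'n':1
C (first-col start): C('$')=0, C('M')=1, C('N')=5, C('m')=6, C('n')=7
L[0]='M': occ=0, LF[0]=C('M')+0=1+0=1
L[1]='M': occ=1, LF[1]=C('M')+1=1+1=2
L[2]='n': occ=0, LF[2]=C('n')+0=7+0=7
L[3]='$': occ=0, LF[3]=C('$')+0=0+0=0
L[4]='m': occ=0, LF[4]=C('m')+0=6+0=6
L[5]='M': occ=2, LF[5]=C('M')+2=1+2=3
L[6]='N': occ=0, LF[6]=C('N')+0=5+0=5
L[7]='M': occ=3, LF[7]=C('M')+3=1+3=4

Answer: 1 2 7 0 6 3 5 4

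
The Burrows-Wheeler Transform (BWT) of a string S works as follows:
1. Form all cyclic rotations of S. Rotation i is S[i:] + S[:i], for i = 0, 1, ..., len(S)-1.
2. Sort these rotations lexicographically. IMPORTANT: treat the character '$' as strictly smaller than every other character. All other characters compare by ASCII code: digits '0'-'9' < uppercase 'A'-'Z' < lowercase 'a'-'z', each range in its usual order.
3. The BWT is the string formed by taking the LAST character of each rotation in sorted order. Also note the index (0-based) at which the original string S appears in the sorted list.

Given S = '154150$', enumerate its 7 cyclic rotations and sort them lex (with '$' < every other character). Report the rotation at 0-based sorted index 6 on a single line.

All 7 rotations (rotation i = S[i:]+S[:i]):
  rot[0] = 154150$
  rot[1] = 54150$1
  rot[2] = 4150$15
  rot[3] = 150$154
  rot[4] = 50$1541
  rot[5] = 0$15415
  rot[6] = $154150
Sorted (with $ < everything):
  sorted[0] = $154150
  sorted[1] = 0$15415
  sorted[2] = 150$154
  sorted[3] = 154150$
  sorted[4] = 4150$15
  sorted[5] = 50$1541
  sorted[6] = 54150$1
sorted[6] = 54150$1

Answer: 54150$1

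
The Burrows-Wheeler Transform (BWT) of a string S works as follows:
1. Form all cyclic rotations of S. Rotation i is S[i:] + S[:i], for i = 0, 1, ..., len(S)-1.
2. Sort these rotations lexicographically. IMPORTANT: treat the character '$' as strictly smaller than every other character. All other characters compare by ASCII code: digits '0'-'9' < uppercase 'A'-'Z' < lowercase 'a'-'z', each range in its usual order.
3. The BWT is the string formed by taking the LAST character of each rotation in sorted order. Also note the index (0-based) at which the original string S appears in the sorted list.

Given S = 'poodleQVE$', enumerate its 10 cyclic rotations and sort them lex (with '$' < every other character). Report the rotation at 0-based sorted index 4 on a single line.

All 10 rotations (rotation i = S[i:]+S[:i]):
  rot[0] = poodleQVE$
  rot[1] = oodleQVE$p
  rot[2] = odleQVE$po
  rot[3] = dleQVE$poo
  rot[4] = leQVE$pood
  rot[5] = eQVE$poodl
  rot[6] = QVE$poodle
  rot[7] = VE$poodleQ
  rot[8] = E$poodleQV
  rot[9] = $poodleQVE
Sorted (with $ < everything):
  sorted[0] = $poodleQVE
  sorted[1] = E$poodleQV
  sorted[2] = QVE$poodle
  sorted[3] = VE$poodleQ
  sorted[4] = dleQVE$poo
  sorted[5] = eQVE$poodl
  sorted[6] = leQVE$pood
  sorted[7] = odleQVE$po
  sorted[8] = oodleQVE$p
  sorted[9] = poodleQVE$
sorted[4] = dleQVE$poo

Answer: dleQVE$poo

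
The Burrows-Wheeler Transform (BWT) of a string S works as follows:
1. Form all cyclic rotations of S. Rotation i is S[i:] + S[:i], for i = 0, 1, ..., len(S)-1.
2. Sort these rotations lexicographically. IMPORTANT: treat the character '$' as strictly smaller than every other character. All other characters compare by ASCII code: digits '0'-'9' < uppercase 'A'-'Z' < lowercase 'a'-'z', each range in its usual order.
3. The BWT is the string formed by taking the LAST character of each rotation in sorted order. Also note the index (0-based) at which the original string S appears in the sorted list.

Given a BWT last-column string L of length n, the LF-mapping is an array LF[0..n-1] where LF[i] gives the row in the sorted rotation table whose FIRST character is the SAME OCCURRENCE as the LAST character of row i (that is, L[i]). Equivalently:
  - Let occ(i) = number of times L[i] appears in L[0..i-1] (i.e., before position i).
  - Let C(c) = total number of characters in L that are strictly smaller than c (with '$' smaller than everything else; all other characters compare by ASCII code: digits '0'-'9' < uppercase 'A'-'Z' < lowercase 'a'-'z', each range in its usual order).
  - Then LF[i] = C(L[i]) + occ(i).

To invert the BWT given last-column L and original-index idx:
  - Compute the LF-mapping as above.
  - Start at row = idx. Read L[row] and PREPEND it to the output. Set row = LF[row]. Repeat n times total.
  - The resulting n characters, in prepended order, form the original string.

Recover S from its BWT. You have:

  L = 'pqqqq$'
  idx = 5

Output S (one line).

Answer: qqqqp$

Derivation:
LF mapping: 1 2 3 4 5 0
Walk LF starting at row 5, prepending L[row]:
  step 1: row=5, L[5]='$', prepend. Next row=LF[5]=0
  step 2: row=0, L[0]='p', prepend. Next row=LF[0]=1
  step 3: row=1, L[1]='q', prepend. Next row=LF[1]=2
  step 4: row=2, L[2]='q', prepend. Next row=LF[2]=3
  step 5: row=3, L[3]='q', prepend. Next row=LF[3]=4
  step 6: row=4, L[4]='q', prepend. Next row=LF[4]=5
Reversed output: qqqqp$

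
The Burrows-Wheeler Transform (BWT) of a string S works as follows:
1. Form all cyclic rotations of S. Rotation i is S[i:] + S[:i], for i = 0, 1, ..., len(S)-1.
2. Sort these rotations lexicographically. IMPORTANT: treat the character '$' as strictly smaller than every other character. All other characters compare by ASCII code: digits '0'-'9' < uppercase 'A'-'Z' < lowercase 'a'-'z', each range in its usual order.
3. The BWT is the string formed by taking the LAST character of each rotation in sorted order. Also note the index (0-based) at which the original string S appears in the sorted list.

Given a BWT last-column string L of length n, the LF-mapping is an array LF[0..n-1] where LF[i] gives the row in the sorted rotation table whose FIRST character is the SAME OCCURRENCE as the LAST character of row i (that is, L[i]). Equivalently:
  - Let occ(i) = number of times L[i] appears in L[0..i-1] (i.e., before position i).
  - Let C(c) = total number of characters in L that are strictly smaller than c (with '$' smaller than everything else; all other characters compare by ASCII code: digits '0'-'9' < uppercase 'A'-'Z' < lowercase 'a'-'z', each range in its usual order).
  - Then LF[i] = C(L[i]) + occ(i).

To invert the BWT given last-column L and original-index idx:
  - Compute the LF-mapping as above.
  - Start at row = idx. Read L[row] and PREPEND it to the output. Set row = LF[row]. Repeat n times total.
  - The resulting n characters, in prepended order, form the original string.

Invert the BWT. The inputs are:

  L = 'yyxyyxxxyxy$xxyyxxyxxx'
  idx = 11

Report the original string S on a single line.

LF mapping: 13 14 1 15 16 2 3 4 17 5 18 0 6 7 19 20 8 9 21 10 11 12
Walk LF starting at row 11, prepending L[row]:
  step 1: row=11, L[11]='$', prepend. Next row=LF[11]=0
  step 2: row=0, L[0]='y', prepend. Next row=LF[0]=13
  step 3: row=13, L[13]='x', prepend. Next row=LF[13]=7
  step 4: row=7, L[7]='x', prepend. Next row=LF[7]=4
  step 5: row=4, L[4]='y', prepend. Next row=LF[4]=16
  step 6: row=16, L[16]='x', prepend. Next row=LF[16]=8
  step 7: row=8, L[8]='y', prepend. Next row=LF[8]=17
  step 8: row=17, L[17]='x', prepend. Next row=LF[17]=9
  step 9: row=9, L[9]='x', prepend. Next row=LF[9]=5
  step 10: row=5, L[5]='x', prepend. Next row=LF[5]=2
  step 11: row=2, L[2]='x', prepend. Next row=LF[2]=1
  step 12: row=1, L[1]='y', prepend. Next row=LF[1]=14
  step 13: row=14, L[14]='y', prepend. Next row=LF[14]=19
  step 14: row=19, L[19]='x', prepend. Next row=LF[19]=10
  step 15: row=10, L[10]='y', prepend. Next row=LF[10]=18
  step 16: row=18, L[18]='y', prepend. Next row=LF[18]=21
  step 17: row=21, L[21]='x', prepend. Next row=LF[21]=12
  step 18: row=12, L[12]='x', prepend. Next row=LF[12]=6
  step 19: row=6, L[6]='x', prepend. Next row=LF[6]=3
  step 20: row=3, L[3]='y', prepend. Next row=LF[3]=15
  step 21: row=15, L[15]='y', prepend. Next row=LF[15]=20
  step 22: row=20, L[20]='x', prepend. Next row=LF[20]=11
Reversed output: xyyxxxyyxyyxxxxyxyxxy$

Answer: xyyxxxyyxyyxxxxyxyxxy$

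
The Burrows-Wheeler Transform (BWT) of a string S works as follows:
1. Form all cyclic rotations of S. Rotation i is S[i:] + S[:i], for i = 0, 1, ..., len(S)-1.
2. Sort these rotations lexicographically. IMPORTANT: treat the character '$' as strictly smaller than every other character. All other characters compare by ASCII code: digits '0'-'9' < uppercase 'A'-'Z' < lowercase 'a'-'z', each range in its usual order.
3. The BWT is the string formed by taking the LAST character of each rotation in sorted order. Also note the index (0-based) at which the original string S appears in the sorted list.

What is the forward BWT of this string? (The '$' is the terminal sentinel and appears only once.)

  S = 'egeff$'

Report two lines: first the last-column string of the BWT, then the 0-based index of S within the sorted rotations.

Answer: fg$fee
2

Derivation:
All 6 rotations (rotation i = S[i:]+S[:i]):
  rot[0] = egeff$
  rot[1] = geff$e
  rot[2] = eff$eg
  rot[3] = ff$ege
  rot[4] = f$egef
  rot[5] = $egeff
Sorted (with $ < everything):
  sorted[0] = $egeff  (last char: 'f')
  sorted[1] = eff$eg  (last char: 'g')
  sorted[2] = egeff$  (last char: '$')
  sorted[3] = f$egef  (last char: 'f')
  sorted[4] = ff$ege  (last char: 'e')
  sorted[5] = geff$e  (last char: 'e')
Last column: fg$fee
Original string S is at sorted index 2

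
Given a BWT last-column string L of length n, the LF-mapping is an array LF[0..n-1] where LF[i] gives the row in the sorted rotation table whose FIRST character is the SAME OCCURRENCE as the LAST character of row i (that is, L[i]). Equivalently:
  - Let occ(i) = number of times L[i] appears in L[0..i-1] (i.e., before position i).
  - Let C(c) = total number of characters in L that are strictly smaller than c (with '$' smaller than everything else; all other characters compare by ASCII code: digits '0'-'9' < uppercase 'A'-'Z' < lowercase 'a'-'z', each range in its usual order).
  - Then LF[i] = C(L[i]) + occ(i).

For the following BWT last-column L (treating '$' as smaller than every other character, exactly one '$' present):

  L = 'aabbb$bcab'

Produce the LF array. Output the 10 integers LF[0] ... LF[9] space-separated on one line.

Answer: 1 2 4 5 6 0 7 9 3 8

Derivation:
Char counts: '$':1, 'a':3, 'b':5, 'c':1
C (first-col start): C('$')=0, C('a')=1, C('b')=4, C('c')=9
L[0]='a': occ=0, LF[0]=C('a')+0=1+0=1
L[1]='a': occ=1, LF[1]=C('a')+1=1+1=2
L[2]='b': occ=0, LF[2]=C('b')+0=4+0=4
L[3]='b': occ=1, LF[3]=C('b')+1=4+1=5
L[4]='b': occ=2, LF[4]=C('b')+2=4+2=6
L[5]='$': occ=0, LF[5]=C('$')+0=0+0=0
L[6]='b': occ=3, LF[6]=C('b')+3=4+3=7
L[7]='c': occ=0, LF[7]=C('c')+0=9+0=9
L[8]='a': occ=2, LF[8]=C('a')+2=1+2=3
L[9]='b': occ=4, LF[9]=C('b')+4=4+4=8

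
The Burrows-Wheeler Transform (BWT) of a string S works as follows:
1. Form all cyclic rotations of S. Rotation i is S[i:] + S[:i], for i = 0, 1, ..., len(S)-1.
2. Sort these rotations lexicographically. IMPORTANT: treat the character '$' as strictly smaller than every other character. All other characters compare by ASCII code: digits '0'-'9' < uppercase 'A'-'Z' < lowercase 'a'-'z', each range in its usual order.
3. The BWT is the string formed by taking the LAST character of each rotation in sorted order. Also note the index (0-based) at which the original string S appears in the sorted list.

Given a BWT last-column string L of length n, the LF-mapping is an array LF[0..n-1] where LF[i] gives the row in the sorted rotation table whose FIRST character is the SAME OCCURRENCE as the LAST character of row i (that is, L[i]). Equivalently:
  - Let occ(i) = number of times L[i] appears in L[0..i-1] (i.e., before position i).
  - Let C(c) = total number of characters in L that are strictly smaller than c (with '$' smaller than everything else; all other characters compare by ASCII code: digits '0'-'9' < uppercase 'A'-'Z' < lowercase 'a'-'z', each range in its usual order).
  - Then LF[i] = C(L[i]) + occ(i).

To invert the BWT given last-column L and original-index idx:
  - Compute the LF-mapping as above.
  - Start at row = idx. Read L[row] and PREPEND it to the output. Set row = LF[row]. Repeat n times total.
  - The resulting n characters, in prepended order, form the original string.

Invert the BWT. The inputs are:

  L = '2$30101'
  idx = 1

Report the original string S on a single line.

Answer: 011302$

Derivation:
LF mapping: 5 0 6 1 3 2 4
Walk LF starting at row 1, prepending L[row]:
  step 1: row=1, L[1]='$', prepend. Next row=LF[1]=0
  step 2: row=0, L[0]='2', prepend. Next row=LF[0]=5
  step 3: row=5, L[5]='0', prepend. Next row=LF[5]=2
  step 4: row=2, L[2]='3', prepend. Next row=LF[2]=6
  step 5: row=6, L[6]='1', prepend. Next row=LF[6]=4
  step 6: row=4, L[4]='1', prepend. Next row=LF[4]=3
  step 7: row=3, L[3]='0', prepend. Next row=LF[3]=1
Reversed output: 011302$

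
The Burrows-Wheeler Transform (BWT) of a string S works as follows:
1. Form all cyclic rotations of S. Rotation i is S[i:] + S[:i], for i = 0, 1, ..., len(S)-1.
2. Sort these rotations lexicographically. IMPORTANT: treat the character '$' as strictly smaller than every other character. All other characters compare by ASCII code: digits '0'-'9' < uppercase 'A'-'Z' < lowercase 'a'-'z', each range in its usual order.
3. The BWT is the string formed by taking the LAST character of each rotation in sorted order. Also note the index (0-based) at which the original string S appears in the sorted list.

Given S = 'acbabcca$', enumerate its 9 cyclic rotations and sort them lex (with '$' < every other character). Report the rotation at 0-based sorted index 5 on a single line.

Answer: bcca$acba

Derivation:
All 9 rotations (rotation i = S[i:]+S[:i]):
  rot[0] = acbabcca$
  rot[1] = cbabcca$a
  rot[2] = babcca$ac
  rot[3] = abcca$acb
  rot[4] = bcca$acba
  rot[5] = cca$acbab
  rot[6] = ca$acbabc
  rot[7] = a$acbabcc
  rot[8] = $acbabcca
Sorted (with $ < everything):
  sorted[0] = $acbabcca
  sorted[1] = a$acbabcc
  sorted[2] = abcca$acb
  sorted[3] = acbabcca$
  sorted[4] = babcca$ac
  sorted[5] = bcca$acba
  sorted[6] = ca$acbabc
  sorted[7] = cbabcca$a
  sorted[8] = cca$acbab
sorted[5] = bcca$acba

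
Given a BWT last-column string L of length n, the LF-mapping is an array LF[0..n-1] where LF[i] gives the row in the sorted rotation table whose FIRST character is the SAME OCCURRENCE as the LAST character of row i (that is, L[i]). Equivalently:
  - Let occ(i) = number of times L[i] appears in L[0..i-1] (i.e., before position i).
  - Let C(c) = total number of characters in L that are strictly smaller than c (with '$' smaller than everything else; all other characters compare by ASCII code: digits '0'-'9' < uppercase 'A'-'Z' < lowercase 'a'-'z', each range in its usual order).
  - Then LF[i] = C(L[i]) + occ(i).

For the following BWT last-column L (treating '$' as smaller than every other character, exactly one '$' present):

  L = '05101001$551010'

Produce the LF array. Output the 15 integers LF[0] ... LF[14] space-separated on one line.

Char counts: '$':1, '0':6, '1':5, '5':3
C (first-col start): C('$')=0, C('0')=1, C('1')=7, C('5')=12
L[0]='0': occ=0, LF[0]=C('0')+0=1+0=1
L[1]='5': occ=0, LF[1]=C('5')+0=12+0=12
L[2]='1': occ=0, LF[2]=C('1')+0=7+0=7
L[3]='0': occ=1, LF[3]=C('0')+1=1+1=2
L[4]='1': occ=1, LF[4]=C('1')+1=7+1=8
L[5]='0': occ=2, LF[5]=C('0')+2=1+2=3
L[6]='0': occ=3, LF[6]=C('0')+3=1+3=4
L[7]='1': occ=2, LF[7]=C('1')+2=7+2=9
L[8]='$': occ=0, LF[8]=C('$')+0=0+0=0
L[9]='5': occ=1, LF[9]=C('5')+1=12+1=13
L[10]='5': occ=2, LF[10]=C('5')+2=12+2=14
L[11]='1': occ=3, LF[11]=C('1')+3=7+3=10
L[12]='0': occ=4, LF[12]=C('0')+4=1+4=5
L[13]='1': occ=4, LF[13]=C('1')+4=7+4=11
L[14]='0': occ=5, LF[14]=C('0')+5=1+5=6

Answer: 1 12 7 2 8 3 4 9 0 13 14 10 5 11 6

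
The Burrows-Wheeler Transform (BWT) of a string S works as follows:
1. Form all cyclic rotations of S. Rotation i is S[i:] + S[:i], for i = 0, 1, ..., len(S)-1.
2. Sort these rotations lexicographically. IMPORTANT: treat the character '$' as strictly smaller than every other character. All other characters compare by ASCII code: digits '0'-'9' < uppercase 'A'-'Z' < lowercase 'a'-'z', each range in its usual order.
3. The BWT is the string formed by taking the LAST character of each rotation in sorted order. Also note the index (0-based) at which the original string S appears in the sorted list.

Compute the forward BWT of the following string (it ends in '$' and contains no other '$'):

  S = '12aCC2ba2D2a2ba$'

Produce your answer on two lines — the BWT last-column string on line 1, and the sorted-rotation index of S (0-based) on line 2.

Answer: a$aD1aCCa2bb2222
1

Derivation:
All 16 rotations (rotation i = S[i:]+S[:i]):
  rot[0] = 12aCC2ba2D2a2ba$
  rot[1] = 2aCC2ba2D2a2ba$1
  rot[2] = aCC2ba2D2a2ba$12
  rot[3] = CC2ba2D2a2ba$12a
  rot[4] = C2ba2D2a2ba$12aC
  rot[5] = 2ba2D2a2ba$12aCC
  rot[6] = ba2D2a2ba$12aCC2
  rot[7] = a2D2a2ba$12aCC2b
  rot[8] = 2D2a2ba$12aCC2ba
  rot[9] = D2a2ba$12aCC2ba2
  rot[10] = 2a2ba$12aCC2ba2D
  rot[11] = a2ba$12aCC2ba2D2
  rot[12] = 2ba$12aCC2ba2D2a
  rot[13] = ba$12aCC2ba2D2a2
  rot[14] = a$12aCC2ba2D2a2b
  rot[15] = $12aCC2ba2D2a2ba
Sorted (with $ < everything):
  sorted[0] = $12aCC2ba2D2a2ba  (last char: 'a')
  sorted[1] = 12aCC2ba2D2a2ba$  (last char: '$')
  sorted[2] = 2D2a2ba$12aCC2ba  (last char: 'a')
  sorted[3] = 2a2ba$12aCC2ba2D  (last char: 'D')
  sorted[4] = 2aCC2ba2D2a2ba$1  (last char: '1')
  sorted[5] = 2ba$12aCC2ba2D2a  (last char: 'a')
  sorted[6] = 2ba2D2a2ba$12aCC  (last char: 'C')
  sorted[7] = C2ba2D2a2ba$12aC  (last char: 'C')
  sorted[8] = CC2ba2D2a2ba$12a  (last char: 'a')
  sorted[9] = D2a2ba$12aCC2ba2  (last char: '2')
  sorted[10] = a$12aCC2ba2D2a2b  (last char: 'b')
  sorted[11] = a2D2a2ba$12aCC2b  (last char: 'b')
  sorted[12] = a2ba$12aCC2ba2D2  (last char: '2')
  sorted[13] = aCC2ba2D2a2ba$12  (last char: '2')
  sorted[14] = ba$12aCC2ba2D2a2  (last char: '2')
  sorted[15] = ba2D2a2ba$12aCC2  (last char: '2')
Last column: a$aD1aCCa2bb2222
Original string S is at sorted index 1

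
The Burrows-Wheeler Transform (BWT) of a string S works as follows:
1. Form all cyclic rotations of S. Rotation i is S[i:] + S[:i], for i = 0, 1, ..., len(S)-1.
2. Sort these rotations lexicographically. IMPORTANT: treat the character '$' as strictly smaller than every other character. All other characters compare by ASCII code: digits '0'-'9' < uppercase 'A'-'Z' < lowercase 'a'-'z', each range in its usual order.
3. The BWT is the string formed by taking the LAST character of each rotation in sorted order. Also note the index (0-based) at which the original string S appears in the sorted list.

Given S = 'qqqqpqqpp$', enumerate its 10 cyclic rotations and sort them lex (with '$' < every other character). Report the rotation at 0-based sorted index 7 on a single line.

Answer: qqpqqpp$qq

Derivation:
All 10 rotations (rotation i = S[i:]+S[:i]):
  rot[0] = qqqqpqqpp$
  rot[1] = qqqpqqpp$q
  rot[2] = qqpqqpp$qq
  rot[3] = qpqqpp$qqq
  rot[4] = pqqpp$qqqq
  rot[5] = qqpp$qqqqp
  rot[6] = qpp$qqqqpq
  rot[7] = pp$qqqqpqq
  rot[8] = p$qqqqpqqp
  rot[9] = $qqqqpqqpp
Sorted (with $ < everything):
  sorted[0] = $qqqqpqqpp
  sorted[1] = p$qqqqpqqp
  sorted[2] = pp$qqqqpqq
  sorted[3] = pqqpp$qqqq
  sorted[4] = qpp$qqqqpq
  sorted[5] = qpqqpp$qqq
  sorted[6] = qqpp$qqqqp
  sorted[7] = qqpqqpp$qq
  sorted[8] = qqqpqqpp$q
  sorted[9] = qqqqpqqpp$
sorted[7] = qqpqqpp$qq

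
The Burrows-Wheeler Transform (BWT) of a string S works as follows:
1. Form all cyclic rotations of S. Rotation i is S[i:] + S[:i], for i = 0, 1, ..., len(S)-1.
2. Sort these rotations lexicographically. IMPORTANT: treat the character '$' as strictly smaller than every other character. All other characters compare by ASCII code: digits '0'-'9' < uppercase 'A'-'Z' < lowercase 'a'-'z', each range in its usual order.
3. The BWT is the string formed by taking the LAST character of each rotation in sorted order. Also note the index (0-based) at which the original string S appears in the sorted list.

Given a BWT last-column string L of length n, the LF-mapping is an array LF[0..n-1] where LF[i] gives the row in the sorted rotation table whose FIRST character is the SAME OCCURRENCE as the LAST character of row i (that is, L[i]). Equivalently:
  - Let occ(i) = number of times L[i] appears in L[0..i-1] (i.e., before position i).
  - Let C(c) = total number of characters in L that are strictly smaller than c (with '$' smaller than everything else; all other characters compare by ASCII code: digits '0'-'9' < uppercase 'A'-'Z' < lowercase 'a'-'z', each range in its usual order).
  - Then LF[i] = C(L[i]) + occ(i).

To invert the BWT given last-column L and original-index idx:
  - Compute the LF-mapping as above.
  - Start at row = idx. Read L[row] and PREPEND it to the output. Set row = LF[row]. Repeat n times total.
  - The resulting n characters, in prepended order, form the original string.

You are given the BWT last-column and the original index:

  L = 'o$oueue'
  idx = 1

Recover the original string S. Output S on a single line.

Answer: eoeuuo$

Derivation:
LF mapping: 3 0 4 5 1 6 2
Walk LF starting at row 1, prepending L[row]:
  step 1: row=1, L[1]='$', prepend. Next row=LF[1]=0
  step 2: row=0, L[0]='o', prepend. Next row=LF[0]=3
  step 3: row=3, L[3]='u', prepend. Next row=LF[3]=5
  step 4: row=5, L[5]='u', prepend. Next row=LF[5]=6
  step 5: row=6, L[6]='e', prepend. Next row=LF[6]=2
  step 6: row=2, L[2]='o', prepend. Next row=LF[2]=4
  step 7: row=4, L[4]='e', prepend. Next row=LF[4]=1
Reversed output: eoeuuo$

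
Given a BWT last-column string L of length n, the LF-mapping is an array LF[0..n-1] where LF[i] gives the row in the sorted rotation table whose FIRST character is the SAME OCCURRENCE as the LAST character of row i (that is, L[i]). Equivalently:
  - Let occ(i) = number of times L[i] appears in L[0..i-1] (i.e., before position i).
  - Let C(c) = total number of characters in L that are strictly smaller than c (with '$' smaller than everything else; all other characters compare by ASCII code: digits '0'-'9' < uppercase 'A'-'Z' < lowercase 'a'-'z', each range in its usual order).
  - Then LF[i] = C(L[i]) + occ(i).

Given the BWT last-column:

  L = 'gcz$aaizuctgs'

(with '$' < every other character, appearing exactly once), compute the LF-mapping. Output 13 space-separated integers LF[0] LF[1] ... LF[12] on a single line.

Answer: 5 3 11 0 1 2 7 12 10 4 9 6 8

Derivation:
Char counts: '$':1, 'a':2, 'c':2, 'g':2, 'i':1, 's':1, 't':1, 'u':1, 'z':2
C (first-col start): C('$')=0, C('a')=1, C('c')=3, C('g')=5, C('i')=7, C('s')=8, C('t')=9, C('u')=10, C('z')=11
L[0]='g': occ=0, LF[0]=C('g')+0=5+0=5
L[1]='c': occ=0, LF[1]=C('c')+0=3+0=3
L[2]='z': occ=0, LF[2]=C('z')+0=11+0=11
L[3]='$': occ=0, LF[3]=C('$')+0=0+0=0
L[4]='a': occ=0, LF[4]=C('a')+0=1+0=1
L[5]='a': occ=1, LF[5]=C('a')+1=1+1=2
L[6]='i': occ=0, LF[6]=C('i')+0=7+0=7
L[7]='z': occ=1, LF[7]=C('z')+1=11+1=12
L[8]='u': occ=0, LF[8]=C('u')+0=10+0=10
L[9]='c': occ=1, LF[9]=C('c')+1=3+1=4
L[10]='t': occ=0, LF[10]=C('t')+0=9+0=9
L[11]='g': occ=1, LF[11]=C('g')+1=5+1=6
L[12]='s': occ=0, LF[12]=C('s')+0=8+0=8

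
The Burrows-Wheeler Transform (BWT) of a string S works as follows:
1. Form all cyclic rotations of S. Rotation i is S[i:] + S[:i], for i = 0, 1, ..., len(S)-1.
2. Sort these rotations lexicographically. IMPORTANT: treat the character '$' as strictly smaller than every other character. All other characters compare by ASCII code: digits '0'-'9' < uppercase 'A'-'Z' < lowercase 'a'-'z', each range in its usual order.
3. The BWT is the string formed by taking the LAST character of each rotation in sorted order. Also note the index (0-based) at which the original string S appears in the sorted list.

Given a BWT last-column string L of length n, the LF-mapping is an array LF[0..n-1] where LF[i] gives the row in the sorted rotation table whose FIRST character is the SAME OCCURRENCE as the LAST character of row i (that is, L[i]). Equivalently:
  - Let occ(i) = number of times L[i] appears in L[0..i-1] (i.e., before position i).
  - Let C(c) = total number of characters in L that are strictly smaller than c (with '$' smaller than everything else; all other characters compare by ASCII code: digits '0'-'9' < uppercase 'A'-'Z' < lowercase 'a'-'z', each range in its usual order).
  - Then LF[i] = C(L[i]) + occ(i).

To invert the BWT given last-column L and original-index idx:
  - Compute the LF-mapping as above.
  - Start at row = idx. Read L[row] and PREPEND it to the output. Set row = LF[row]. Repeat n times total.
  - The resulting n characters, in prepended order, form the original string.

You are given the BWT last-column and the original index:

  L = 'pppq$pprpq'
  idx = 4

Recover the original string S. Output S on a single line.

Answer: pppqrqppp$

Derivation:
LF mapping: 1 2 3 7 0 4 5 9 6 8
Walk LF starting at row 4, prepending L[row]:
  step 1: row=4, L[4]='$', prepend. Next row=LF[4]=0
  step 2: row=0, L[0]='p', prepend. Next row=LF[0]=1
  step 3: row=1, L[1]='p', prepend. Next row=LF[1]=2
  step 4: row=2, L[2]='p', prepend. Next row=LF[2]=3
  step 5: row=3, L[3]='q', prepend. Next row=LF[3]=7
  step 6: row=7, L[7]='r', prepend. Next row=LF[7]=9
  step 7: row=9, L[9]='q', prepend. Next row=LF[9]=8
  step 8: row=8, L[8]='p', prepend. Next row=LF[8]=6
  step 9: row=6, L[6]='p', prepend. Next row=LF[6]=5
  step 10: row=5, L[5]='p', prepend. Next row=LF[5]=4
Reversed output: pppqrqppp$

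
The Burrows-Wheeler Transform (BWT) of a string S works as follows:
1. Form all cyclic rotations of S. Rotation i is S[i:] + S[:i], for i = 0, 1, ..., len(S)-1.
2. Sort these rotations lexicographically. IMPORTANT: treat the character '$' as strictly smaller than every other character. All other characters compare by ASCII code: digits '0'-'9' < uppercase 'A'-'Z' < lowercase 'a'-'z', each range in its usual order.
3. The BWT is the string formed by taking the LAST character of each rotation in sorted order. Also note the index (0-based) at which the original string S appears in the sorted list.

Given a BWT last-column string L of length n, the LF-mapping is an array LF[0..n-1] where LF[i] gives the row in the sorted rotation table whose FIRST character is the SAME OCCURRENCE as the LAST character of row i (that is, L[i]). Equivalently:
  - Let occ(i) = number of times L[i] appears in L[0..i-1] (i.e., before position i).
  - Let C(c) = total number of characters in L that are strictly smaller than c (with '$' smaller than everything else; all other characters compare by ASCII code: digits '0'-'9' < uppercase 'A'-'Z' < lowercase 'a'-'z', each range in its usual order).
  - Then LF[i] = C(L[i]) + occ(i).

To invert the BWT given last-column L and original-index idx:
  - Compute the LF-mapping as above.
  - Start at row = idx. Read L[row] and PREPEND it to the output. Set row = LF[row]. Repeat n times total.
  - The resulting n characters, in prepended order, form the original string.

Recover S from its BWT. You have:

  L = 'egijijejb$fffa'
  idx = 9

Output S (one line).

Answer: ibgajfjfiefje$

Derivation:
LF mapping: 3 8 9 11 10 12 4 13 2 0 5 6 7 1
Walk LF starting at row 9, prepending L[row]:
  step 1: row=9, L[9]='$', prepend. Next row=LF[9]=0
  step 2: row=0, L[0]='e', prepend. Next row=LF[0]=3
  step 3: row=3, L[3]='j', prepend. Next row=LF[3]=11
  step 4: row=11, L[11]='f', prepend. Next row=LF[11]=6
  step 5: row=6, L[6]='e', prepend. Next row=LF[6]=4
  step 6: row=4, L[4]='i', prepend. Next row=LF[4]=10
  step 7: row=10, L[10]='f', prepend. Next row=LF[10]=5
  step 8: row=5, L[5]='j', prepend. Next row=LF[5]=12
  step 9: row=12, L[12]='f', prepend. Next row=LF[12]=7
  step 10: row=7, L[7]='j', prepend. Next row=LF[7]=13
  step 11: row=13, L[13]='a', prepend. Next row=LF[13]=1
  step 12: row=1, L[1]='g', prepend. Next row=LF[1]=8
  step 13: row=8, L[8]='b', prepend. Next row=LF[8]=2
  step 14: row=2, L[2]='i', prepend. Next row=LF[2]=9
Reversed output: ibgajfjfiefje$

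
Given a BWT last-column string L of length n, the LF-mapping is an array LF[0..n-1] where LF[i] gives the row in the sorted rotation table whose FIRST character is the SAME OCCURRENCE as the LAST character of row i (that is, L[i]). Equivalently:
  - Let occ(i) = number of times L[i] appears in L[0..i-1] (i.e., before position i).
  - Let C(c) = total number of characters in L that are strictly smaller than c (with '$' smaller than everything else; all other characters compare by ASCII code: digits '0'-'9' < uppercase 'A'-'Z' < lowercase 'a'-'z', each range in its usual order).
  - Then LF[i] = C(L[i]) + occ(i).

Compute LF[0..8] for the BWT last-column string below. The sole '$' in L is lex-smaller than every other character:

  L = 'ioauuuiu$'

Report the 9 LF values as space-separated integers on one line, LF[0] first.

Answer: 2 4 1 5 6 7 3 8 0

Derivation:
Char counts: '$':1, 'a':1, 'i':2, 'o':1, 'u':4
C (first-col start): C('$')=0, C('a')=1, C('i')=2, C('o')=4, C('u')=5
L[0]='i': occ=0, LF[0]=C('i')+0=2+0=2
L[1]='o': occ=0, LF[1]=C('o')+0=4+0=4
L[2]='a': occ=0, LF[2]=C('a')+0=1+0=1
L[3]='u': occ=0, LF[3]=C('u')+0=5+0=5
L[4]='u': occ=1, LF[4]=C('u')+1=5+1=6
L[5]='u': occ=2, LF[5]=C('u')+2=5+2=7
L[6]='i': occ=1, LF[6]=C('i')+1=2+1=3
L[7]='u': occ=3, LF[7]=C('u')+3=5+3=8
L[8]='$': occ=0, LF[8]=C('$')+0=0+0=0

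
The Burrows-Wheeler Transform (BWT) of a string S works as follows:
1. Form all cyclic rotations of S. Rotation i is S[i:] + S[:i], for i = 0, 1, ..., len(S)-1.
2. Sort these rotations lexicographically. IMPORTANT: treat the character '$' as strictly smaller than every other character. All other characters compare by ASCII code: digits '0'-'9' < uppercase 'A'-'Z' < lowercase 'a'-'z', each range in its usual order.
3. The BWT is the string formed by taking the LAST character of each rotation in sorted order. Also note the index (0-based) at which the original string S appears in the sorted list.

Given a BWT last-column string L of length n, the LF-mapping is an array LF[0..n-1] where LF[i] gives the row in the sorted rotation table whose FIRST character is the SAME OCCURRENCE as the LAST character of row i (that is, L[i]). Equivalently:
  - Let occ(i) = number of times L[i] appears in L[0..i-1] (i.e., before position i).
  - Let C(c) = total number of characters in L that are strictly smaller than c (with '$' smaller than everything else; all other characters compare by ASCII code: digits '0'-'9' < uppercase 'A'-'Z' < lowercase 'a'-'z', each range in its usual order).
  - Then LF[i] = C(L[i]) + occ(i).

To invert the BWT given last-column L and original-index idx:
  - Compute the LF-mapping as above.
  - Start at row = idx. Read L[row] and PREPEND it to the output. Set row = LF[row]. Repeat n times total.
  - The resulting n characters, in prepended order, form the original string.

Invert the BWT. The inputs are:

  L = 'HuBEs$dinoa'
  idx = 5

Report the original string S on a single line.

Answer: dinosauBEH$

Derivation:
LF mapping: 3 10 1 2 9 0 5 6 7 8 4
Walk LF starting at row 5, prepending L[row]:
  step 1: row=5, L[5]='$', prepend. Next row=LF[5]=0
  step 2: row=0, L[0]='H', prepend. Next row=LF[0]=3
  step 3: row=3, L[3]='E', prepend. Next row=LF[3]=2
  step 4: row=2, L[2]='B', prepend. Next row=LF[2]=1
  step 5: row=1, L[1]='u', prepend. Next row=LF[1]=10
  step 6: row=10, L[10]='a', prepend. Next row=LF[10]=4
  step 7: row=4, L[4]='s', prepend. Next row=LF[4]=9
  step 8: row=9, L[9]='o', prepend. Next row=LF[9]=8
  step 9: row=8, L[8]='n', prepend. Next row=LF[8]=7
  step 10: row=7, L[7]='i', prepend. Next row=LF[7]=6
  step 11: row=6, L[6]='d', prepend. Next row=LF[6]=5
Reversed output: dinosauBEH$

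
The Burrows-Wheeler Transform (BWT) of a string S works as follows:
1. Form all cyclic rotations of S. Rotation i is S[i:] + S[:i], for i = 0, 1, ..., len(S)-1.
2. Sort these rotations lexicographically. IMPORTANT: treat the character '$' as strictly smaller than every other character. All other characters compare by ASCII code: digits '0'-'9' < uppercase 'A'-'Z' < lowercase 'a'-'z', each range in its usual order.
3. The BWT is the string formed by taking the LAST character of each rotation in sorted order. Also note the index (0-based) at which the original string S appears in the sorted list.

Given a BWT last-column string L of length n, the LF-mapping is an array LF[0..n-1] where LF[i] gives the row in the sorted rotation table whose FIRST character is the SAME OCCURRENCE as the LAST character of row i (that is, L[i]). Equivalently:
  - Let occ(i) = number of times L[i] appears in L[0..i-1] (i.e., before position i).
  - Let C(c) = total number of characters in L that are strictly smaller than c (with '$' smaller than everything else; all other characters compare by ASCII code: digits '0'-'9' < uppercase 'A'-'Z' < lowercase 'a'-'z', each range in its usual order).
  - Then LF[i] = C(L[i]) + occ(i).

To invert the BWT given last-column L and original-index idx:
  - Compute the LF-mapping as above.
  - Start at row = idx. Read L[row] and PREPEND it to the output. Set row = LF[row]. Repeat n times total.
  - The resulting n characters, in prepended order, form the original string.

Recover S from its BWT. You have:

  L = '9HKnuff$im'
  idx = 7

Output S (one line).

LF mapping: 1 2 3 8 9 4 5 0 6 7
Walk LF starting at row 7, prepending L[row]:
  step 1: row=7, L[7]='$', prepend. Next row=LF[7]=0
  step 2: row=0, L[0]='9', prepend. Next row=LF[0]=1
  step 3: row=1, L[1]='H', prepend. Next row=LF[1]=2
  step 4: row=2, L[2]='K', prepend. Next row=LF[2]=3
  step 5: row=3, L[3]='n', prepend. Next row=LF[3]=8
  step 6: row=8, L[8]='i', prepend. Next row=LF[8]=6
  step 7: row=6, L[6]='f', prepend. Next row=LF[6]=5
  step 8: row=5, L[5]='f', prepend. Next row=LF[5]=4
  step 9: row=4, L[4]='u', prepend. Next row=LF[4]=9
  step 10: row=9, L[9]='m', prepend. Next row=LF[9]=7
Reversed output: muffinKH9$

Answer: muffinKH9$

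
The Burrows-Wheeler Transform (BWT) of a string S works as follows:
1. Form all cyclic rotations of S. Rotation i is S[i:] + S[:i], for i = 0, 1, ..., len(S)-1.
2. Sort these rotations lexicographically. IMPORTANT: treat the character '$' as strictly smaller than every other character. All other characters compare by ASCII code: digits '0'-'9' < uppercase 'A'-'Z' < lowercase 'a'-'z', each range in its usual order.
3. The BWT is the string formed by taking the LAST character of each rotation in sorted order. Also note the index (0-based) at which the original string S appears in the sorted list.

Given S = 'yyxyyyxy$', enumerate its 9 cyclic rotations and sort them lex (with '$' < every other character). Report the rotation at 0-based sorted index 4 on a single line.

All 9 rotations (rotation i = S[i:]+S[:i]):
  rot[0] = yyxyyyxy$
  rot[1] = yxyyyxy$y
  rot[2] = xyyyxy$yy
  rot[3] = yyyxy$yyx
  rot[4] = yyxy$yyxy
  rot[5] = yxy$yyxyy
  rot[6] = xy$yyxyyy
  rot[7] = y$yyxyyyx
  rot[8] = $yyxyyyxy
Sorted (with $ < everything):
  sorted[0] = $yyxyyyxy
  sorted[1] = xy$yyxyyy
  sorted[2] = xyyyxy$yy
  sorted[3] = y$yyxyyyx
  sorted[4] = yxy$yyxyy
  sorted[5] = yxyyyxy$y
  sorted[6] = yyxy$yyxy
  sorted[7] = yyxyyyxy$
  sorted[8] = yyyxy$yyx
sorted[4] = yxy$yyxyy

Answer: yxy$yyxyy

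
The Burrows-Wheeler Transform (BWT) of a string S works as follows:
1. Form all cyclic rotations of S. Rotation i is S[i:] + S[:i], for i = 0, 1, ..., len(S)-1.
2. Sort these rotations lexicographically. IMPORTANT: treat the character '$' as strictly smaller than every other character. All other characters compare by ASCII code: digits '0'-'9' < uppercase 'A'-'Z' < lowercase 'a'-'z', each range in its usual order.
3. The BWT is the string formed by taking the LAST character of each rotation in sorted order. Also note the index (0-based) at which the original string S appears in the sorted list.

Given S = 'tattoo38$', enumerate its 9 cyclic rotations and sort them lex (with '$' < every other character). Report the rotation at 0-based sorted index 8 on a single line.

Answer: ttoo38$ta

Derivation:
All 9 rotations (rotation i = S[i:]+S[:i]):
  rot[0] = tattoo38$
  rot[1] = attoo38$t
  rot[2] = ttoo38$ta
  rot[3] = too38$tat
  rot[4] = oo38$tatt
  rot[5] = o38$tatto
  rot[6] = 38$tattoo
  rot[7] = 8$tattoo3
  rot[8] = $tattoo38
Sorted (with $ < everything):
  sorted[0] = $tattoo38
  sorted[1] = 38$tattoo
  sorted[2] = 8$tattoo3
  sorted[3] = attoo38$t
  sorted[4] = o38$tatto
  sorted[5] = oo38$tatt
  sorted[6] = tattoo38$
  sorted[7] = too38$tat
  sorted[8] = ttoo38$ta
sorted[8] = ttoo38$ta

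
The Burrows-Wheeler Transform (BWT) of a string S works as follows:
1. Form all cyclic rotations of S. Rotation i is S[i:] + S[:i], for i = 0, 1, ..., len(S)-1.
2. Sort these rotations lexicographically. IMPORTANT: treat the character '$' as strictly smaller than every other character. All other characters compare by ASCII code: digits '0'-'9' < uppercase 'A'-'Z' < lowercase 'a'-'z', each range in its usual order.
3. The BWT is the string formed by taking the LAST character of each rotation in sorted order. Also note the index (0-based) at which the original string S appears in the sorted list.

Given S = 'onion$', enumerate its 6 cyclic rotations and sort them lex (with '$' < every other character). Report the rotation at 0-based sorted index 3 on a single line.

Answer: nion$o

Derivation:
All 6 rotations (rotation i = S[i:]+S[:i]):
  rot[0] = onion$
  rot[1] = nion$o
  rot[2] = ion$on
  rot[3] = on$oni
  rot[4] = n$onio
  rot[5] = $onion
Sorted (with $ < everything):
  sorted[0] = $onion
  sorted[1] = ion$on
  sorted[2] = n$onio
  sorted[3] = nion$o
  sorted[4] = on$oni
  sorted[5] = onion$
sorted[3] = nion$o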